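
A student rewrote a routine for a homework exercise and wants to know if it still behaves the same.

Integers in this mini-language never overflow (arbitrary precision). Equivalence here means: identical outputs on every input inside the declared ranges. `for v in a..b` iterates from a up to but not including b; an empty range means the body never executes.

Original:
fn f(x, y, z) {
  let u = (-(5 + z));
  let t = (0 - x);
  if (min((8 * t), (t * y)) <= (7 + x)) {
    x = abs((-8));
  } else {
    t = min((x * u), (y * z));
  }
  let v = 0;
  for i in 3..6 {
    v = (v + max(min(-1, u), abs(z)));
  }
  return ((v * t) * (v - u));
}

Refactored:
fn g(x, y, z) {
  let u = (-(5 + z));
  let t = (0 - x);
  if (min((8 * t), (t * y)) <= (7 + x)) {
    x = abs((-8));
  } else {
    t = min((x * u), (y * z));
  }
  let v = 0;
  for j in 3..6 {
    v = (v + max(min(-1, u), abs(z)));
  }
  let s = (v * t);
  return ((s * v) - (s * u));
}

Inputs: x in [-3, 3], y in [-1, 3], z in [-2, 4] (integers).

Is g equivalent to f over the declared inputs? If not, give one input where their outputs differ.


Reading the diff, among the changes: statement counts differ, and local variable names differ, and arithmetic usage differs.
As a probe, take x=2, y=0, z=1: f runs u becomes -6; next t becomes -2; next (min((8 * t), (t * y)) <= (7 + x)) evaluates to true; next x becomes 8; next v becomes 0; next at i=3:; next v becomes 1; next at i=4:; next v becomes 2; next at i=5:; next v becomes 3; next final value -54; g runs u becomes -6; next t becomes -2; next (min((8 * t), (t * y)) <= (7 + x)) evaluates to true; next x becomes 8; next v becomes 0; next at j=3:; next v becomes 1; next at j=4:; next v becomes 2; next at j=5:; next v becomes 3; next s becomes -6; next final value -54; both end at -54.
Across all 245 domain points the two functions coincide.
verdict: equivalent


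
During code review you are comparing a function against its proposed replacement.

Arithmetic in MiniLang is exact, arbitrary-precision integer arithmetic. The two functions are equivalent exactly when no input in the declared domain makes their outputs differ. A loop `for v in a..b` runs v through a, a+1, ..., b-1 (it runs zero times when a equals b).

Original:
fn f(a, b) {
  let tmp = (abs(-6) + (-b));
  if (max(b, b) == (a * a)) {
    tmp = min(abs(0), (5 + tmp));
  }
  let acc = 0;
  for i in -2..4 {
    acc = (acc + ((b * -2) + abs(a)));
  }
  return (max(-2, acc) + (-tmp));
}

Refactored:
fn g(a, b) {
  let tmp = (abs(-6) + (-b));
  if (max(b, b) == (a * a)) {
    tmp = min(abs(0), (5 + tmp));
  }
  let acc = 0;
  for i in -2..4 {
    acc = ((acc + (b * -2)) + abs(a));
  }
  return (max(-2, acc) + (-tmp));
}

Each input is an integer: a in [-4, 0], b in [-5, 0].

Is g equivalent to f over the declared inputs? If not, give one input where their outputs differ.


The two versions differ — the changes include same computation, different form.
Tracing a=-3, b=-3: f: tmp = 9; (max(b, b) == (a * a)) -> false; acc = 0; [i=-2]; acc = 9; [i=-1]; acc = 18; [i=0]; acc = 27; [i=1]; acc = 36; [i=2]; acc = 45; [i=3]; acc = 54; return 45 | g: tmp = 9; (max(b, b) == (a * a)) -> false; acc = 0; [i=-2]; acc = 9; [i=-1]; acc = 18; [i=0]; acc = 27; [i=1]; acc = 36; [i=2]; acc = 45; [i=3]; acc = 54; return 45 — matching result 45.
An exhaustive pass over the 30 declared inputs shows identical outputs.
verdict: equivalent


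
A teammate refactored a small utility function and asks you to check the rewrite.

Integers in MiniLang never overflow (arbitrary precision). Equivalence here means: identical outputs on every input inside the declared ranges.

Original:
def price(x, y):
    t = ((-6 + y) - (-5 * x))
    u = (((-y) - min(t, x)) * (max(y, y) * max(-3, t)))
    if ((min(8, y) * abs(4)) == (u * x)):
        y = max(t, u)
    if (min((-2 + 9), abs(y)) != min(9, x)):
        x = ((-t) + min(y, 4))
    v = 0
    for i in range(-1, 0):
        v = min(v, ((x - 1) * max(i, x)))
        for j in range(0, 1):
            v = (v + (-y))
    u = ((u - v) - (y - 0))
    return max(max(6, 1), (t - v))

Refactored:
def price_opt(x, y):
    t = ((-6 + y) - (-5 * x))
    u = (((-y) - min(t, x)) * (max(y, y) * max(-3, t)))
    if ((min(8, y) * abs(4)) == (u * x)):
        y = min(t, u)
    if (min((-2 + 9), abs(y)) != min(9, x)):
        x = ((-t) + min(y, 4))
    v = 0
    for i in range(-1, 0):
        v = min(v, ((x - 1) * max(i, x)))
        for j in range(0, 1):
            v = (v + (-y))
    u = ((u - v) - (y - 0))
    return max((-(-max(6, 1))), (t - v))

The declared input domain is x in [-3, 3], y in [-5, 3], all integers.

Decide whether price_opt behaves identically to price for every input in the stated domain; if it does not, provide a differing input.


There is a counterexample at x=2, y=0: 8 on one side, 6 on the other.
price: t becomes 4; next u becomes 0; next ((min(8, y) * abs(4)) == (u * x)) evaluates to true; next y becomes 4; next (min((-2 + 9), abs(y)) != min(9, x)) evaluates to true; next x becomes 0; next v becomes 0; next at i=-1:; next v becomes 0; next at j=0:; next v becomes -4; next u becomes 0; next final value 8
price_opt: t becomes 4; next u becomes 0; next ((min(8, y) * abs(4)) == (u * x)) evaluates to true; next y becomes 0; next (min((-2 + 9), abs(y)) != min(9, x)) evaluates to true; next x becomes -4; next v becomes 0; next at i=-1:; next v becomes 0; next at j=0:; next v becomes 0; next u becomes 0; next final value 6
verdict: not equivalent; witness: x=2, y=0


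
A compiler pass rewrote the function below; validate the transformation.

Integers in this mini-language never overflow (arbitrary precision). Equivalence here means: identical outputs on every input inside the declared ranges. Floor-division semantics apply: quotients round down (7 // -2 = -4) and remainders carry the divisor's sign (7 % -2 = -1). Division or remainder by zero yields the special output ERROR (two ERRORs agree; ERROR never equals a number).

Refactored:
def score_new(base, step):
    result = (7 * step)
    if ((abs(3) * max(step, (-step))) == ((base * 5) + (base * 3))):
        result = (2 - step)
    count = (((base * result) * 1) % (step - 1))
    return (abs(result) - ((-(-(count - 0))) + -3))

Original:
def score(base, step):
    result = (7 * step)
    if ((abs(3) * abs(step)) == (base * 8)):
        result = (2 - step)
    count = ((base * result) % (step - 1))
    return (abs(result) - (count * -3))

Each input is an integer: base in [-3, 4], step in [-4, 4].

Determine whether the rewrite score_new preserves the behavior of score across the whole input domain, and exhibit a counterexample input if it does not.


Take base=-3, step=-4.
score: result := -28 | ((abs(3) * abs(step)) == (base * 8)): false | count := -1 | result 25
score_new: result := -28 | ((abs(3) * max(step, (-step))) == ((base * 5) + (base * 3))): false | count := -1 | result 32
25 vs 32 — the two versions disagree here.
verdict: not equivalent; witness: base=-3, step=-4


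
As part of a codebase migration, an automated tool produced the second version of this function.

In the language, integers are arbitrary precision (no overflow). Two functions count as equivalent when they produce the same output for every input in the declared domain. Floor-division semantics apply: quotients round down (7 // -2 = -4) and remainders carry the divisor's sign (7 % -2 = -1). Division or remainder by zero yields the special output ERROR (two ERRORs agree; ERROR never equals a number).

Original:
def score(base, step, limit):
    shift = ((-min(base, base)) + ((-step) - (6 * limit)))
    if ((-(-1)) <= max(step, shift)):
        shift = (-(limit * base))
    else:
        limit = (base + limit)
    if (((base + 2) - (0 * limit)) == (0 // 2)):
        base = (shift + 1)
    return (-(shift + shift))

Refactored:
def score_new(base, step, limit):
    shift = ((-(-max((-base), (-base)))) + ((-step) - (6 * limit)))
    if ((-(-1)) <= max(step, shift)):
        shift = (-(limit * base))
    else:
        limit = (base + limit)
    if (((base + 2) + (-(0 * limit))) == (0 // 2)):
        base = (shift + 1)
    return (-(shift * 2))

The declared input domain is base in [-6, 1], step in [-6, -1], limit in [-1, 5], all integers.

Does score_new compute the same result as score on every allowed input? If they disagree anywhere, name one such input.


Side by side, the visible changes include: arithmetic usage differs; also min/max/abs usage differs; also constant usage differs.
Tracing base=1, step=-2, limit=-1: score: shift becomes 7; next ((-(-1)) <= max(step, shift)) evaluates to true; next shift becomes 1; next (((base + 2) - (0 * limit)) == (0 // 2)) evaluates to false; next final value -2 | score_new: shift becomes 7; next ((-(-1)) <= max(step, shift)) evaluates to true; next shift becomes 1; next (((base + 2) + (-(0 * limit))) == (0 // 2)) evaluates to false; next final value -2 — matching result -2.
Every one of the 336 inputs gives matching results.
verdict: equivalent


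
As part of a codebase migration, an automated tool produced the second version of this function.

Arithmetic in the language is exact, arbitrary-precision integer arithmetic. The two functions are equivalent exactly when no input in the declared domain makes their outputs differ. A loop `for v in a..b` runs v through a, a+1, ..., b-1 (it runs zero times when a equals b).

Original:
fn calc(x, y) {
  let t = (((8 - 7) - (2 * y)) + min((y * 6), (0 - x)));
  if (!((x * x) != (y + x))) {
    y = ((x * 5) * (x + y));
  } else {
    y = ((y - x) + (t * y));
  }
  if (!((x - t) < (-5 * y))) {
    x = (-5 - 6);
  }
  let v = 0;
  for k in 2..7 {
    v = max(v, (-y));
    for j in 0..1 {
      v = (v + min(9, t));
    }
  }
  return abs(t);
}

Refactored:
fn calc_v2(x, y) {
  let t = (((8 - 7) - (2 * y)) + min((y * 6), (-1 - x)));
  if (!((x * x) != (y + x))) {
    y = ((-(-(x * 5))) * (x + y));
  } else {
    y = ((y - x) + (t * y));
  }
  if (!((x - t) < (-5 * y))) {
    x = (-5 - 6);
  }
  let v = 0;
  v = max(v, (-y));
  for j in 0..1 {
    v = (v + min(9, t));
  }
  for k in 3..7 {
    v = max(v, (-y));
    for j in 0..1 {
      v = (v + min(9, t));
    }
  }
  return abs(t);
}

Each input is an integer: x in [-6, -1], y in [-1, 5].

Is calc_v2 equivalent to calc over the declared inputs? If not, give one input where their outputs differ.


Not equivalent: x=-6, y=1 separates them (5 vs 4).
calc: t=5, then (!((x * x) != (y + x))) is false, then y=12, then (!((x - t) < (-5 * y))) is true, then x=-11, then v=0, then (k=2), then v=0, then (j=0), then v=5, then (k=3), then v=5, then (j=0), then v=10, then (k=4), then v=10, then (j=0), then v=15, then (k=5), then v=15, then (j=0), then v=20, then (k=6), then v=20, then (j=0), then v=25, then returns 5
calc_v2: t=4, then (!((x * x) != (y + x))) is false, then y=11, then (!((x - t) < (-5 * y))) is true, then x=-11, then v=0, then v=0, then (j=0), then v=4, then (k=3), then v=4, then (j=0), then v=8, then (k=4), then v=8, then (j=0), then v=12, then (k=5), then v=12, then (j=0), then v=16, then (k=6), then v=16, then (j=0), then v=20, then returns 4
verdict: not equivalent; witness: x=-6, y=1


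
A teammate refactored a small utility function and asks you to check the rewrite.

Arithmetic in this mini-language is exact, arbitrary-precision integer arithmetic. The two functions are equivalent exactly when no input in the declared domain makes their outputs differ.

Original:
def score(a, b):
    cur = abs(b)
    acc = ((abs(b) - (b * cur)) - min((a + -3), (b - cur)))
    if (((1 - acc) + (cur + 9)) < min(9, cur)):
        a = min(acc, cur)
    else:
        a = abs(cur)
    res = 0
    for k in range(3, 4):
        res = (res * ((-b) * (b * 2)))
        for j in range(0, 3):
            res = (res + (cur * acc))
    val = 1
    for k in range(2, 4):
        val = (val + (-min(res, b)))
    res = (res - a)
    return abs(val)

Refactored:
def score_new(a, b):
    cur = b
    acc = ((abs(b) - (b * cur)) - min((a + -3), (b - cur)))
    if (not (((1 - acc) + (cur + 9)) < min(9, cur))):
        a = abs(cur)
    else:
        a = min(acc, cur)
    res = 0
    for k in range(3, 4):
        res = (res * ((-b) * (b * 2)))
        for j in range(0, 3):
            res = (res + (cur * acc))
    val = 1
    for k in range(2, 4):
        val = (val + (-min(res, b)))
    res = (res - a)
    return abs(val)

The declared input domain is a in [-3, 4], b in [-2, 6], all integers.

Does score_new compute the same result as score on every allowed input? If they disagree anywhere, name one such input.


On input a=-3, b=-2, score returns 5 while score_new returns 49.
verdict: not equivalent; witness: a=-3, b=-2


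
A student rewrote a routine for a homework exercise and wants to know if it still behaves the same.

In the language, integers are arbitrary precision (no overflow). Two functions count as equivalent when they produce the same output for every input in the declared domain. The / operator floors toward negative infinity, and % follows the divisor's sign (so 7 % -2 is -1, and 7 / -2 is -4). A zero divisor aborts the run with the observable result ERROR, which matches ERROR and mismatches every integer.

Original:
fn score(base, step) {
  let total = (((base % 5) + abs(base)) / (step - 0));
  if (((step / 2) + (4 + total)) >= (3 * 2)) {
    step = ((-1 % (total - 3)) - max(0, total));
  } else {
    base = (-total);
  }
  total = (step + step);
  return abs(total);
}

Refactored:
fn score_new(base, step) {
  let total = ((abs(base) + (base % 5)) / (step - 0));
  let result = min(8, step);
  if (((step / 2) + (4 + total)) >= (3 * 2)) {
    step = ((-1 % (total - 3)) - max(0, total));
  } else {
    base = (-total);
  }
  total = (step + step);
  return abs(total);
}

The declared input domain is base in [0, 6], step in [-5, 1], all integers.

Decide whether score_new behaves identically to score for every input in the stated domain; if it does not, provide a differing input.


Reading the diff, among the changes: min/max/abs usage differs, plus local variable names differ, plus statement counts differ, plus constant usage differs.
As a probe, take base=3, step=-2: score runs total=-3, then (((step / 2) + (4 + total)) >= (3 * 2)) is false, then base=3, then total=-4, then returns 4; score_new runs total=-3, then result=-2, then (((step / 2) + (4 + total)) >= (3 * 2)) is false, then base=3, then total=-4, then returns 4; both end at 4.
Every one of the 49 inputs gives matching results.
verdict: equivalent


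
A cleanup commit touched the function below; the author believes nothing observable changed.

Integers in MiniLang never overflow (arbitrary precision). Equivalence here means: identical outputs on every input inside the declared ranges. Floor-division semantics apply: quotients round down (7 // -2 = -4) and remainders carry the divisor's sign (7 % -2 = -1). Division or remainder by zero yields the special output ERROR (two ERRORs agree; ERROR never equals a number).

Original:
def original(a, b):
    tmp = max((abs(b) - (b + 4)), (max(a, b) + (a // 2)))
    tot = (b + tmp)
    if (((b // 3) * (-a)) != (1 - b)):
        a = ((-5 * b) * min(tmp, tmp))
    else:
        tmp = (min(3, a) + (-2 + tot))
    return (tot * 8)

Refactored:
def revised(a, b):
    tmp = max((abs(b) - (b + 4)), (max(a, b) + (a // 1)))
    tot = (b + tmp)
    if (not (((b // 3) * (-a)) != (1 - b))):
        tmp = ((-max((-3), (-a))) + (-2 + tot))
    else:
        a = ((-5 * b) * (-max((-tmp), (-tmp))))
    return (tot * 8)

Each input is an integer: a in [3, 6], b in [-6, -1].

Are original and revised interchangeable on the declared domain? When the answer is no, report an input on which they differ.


There is a counterexample at a=3, b=-4: 0 on one side, 16 on the other.
original: tmp = 4; tot = 0; (((b // 3) * (-a)) != (1 - b)) -> true; a = 80; return 0
revised: tmp = 6; tot = 2; (not (((b // 3) * (-a)) != (1 - b))) -> false; a = 120; return 16
verdict: not equivalent; witness: a=3, b=-4


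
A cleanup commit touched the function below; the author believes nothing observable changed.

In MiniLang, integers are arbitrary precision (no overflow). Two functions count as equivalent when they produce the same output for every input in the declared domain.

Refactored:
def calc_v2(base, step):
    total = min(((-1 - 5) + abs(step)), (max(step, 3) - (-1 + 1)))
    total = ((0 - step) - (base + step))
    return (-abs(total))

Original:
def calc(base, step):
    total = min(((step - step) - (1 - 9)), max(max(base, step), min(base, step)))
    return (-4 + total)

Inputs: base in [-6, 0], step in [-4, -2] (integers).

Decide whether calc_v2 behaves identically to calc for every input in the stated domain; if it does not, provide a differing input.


There is a counterexample at base=-6, step=-4: -8 on one side, -14 on the other.
calc: total = -4; return -8
calc_v2: total = -2; total = 14; return -14
verdict: not equivalent; witness: base=-6, step=-4


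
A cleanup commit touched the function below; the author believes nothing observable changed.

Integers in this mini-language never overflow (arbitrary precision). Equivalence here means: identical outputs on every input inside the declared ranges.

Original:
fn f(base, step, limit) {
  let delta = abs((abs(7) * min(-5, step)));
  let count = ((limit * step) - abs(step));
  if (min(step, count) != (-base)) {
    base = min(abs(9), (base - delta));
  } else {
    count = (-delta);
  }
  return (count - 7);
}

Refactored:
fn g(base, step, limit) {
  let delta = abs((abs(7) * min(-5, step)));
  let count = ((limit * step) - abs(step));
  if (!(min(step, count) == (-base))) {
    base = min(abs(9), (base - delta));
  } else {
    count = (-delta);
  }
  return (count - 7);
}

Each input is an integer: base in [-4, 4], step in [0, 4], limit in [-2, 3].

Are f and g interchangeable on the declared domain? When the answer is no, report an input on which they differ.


Differences: comparison usage differs, boolean connective usage differs — yet all 270 inputs agree.
verdict: equivalent


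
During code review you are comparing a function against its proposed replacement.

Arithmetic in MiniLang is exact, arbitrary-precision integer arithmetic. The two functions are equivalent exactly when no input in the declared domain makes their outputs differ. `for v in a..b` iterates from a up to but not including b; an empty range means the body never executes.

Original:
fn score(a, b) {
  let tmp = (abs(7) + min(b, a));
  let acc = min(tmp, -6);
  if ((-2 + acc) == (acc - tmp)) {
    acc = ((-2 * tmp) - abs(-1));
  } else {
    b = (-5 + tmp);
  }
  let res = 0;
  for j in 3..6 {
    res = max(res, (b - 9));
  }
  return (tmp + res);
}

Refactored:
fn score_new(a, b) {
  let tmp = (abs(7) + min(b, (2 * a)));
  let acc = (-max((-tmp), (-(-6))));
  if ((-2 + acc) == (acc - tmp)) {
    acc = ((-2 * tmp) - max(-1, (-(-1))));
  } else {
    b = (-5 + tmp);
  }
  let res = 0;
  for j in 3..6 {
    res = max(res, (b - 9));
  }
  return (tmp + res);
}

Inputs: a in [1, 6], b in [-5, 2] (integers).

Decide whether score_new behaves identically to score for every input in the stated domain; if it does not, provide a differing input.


On input a=1, b=2, score returns 8 while score_new returns 9.
verdict: not equivalent; witness: a=1, b=2


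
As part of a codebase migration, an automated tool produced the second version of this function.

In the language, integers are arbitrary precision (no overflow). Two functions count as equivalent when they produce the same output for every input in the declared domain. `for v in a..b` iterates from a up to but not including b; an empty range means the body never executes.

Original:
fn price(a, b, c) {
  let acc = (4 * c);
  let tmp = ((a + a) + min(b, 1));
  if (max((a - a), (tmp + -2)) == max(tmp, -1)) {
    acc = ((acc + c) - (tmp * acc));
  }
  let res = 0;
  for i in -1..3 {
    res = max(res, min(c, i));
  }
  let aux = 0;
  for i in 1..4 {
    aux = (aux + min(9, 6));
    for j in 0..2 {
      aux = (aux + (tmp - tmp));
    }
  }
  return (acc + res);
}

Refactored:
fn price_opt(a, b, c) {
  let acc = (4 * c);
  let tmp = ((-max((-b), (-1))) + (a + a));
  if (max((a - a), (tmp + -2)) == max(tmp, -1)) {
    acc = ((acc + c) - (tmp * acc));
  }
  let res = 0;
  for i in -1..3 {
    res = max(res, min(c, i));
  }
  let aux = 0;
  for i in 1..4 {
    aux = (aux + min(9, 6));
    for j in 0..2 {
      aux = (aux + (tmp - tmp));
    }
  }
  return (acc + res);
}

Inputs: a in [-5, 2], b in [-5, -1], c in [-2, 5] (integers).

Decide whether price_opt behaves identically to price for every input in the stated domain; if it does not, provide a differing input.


Equivalent — the differences include min/max/abs usage differs, yet no declared input distinguishes the two.
One worked example (a=-2, b=-5, c=4) — price: acc = 16; tmp = -9; (max((a - a), (tmp + -2)) == max(tmp, -1)) -> false; res = 0; [i=-1]; res = 0; [i=0]; res = 0; [i=1]; res = 1; [i=2]; res = 2; aux = 0; [i=1]; aux = 6; [j=0]; aux = 6; [j=1]; aux = 6; [i=2]; aux = 12; [j=0]; aux = 12; [j=1]; aux = 12; [i=3]; aux = 18; [j=0]; aux = 18; [j=1]; aux = 18; return 18; price_opt: acc = 16; tmp = -9; (max((a - a), (tmp + -2)) == max(tmp, -1)) -> false; res = 0; [i=-1]; res = 0; [i=0]; res = 0; [i=1]; res = 1; [i=2]; res = 2; aux = 0; [i=1]; aux = 6; [j=0]; aux = 6; [j=1]; aux = 6; [i=2]; aux = 12; [j=0]; aux = 12; [j=1]; aux = 12; [i=3]; aux = 18; [j=0]; aux = 18; [j=1]; aux = 18; return 18; agreement on 18.
Every one of the 320 inputs gives matching results.
verdict: equivalent


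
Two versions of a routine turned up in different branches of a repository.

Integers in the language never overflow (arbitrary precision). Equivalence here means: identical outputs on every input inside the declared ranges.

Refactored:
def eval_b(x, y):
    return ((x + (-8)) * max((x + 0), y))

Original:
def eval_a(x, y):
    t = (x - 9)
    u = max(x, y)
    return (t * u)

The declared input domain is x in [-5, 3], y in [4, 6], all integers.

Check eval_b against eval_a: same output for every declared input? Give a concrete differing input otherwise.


On input x=-5, y=4, eval_a returns -56 while eval_b returns -52.
verdict: not equivalent; witness: x=-5, y=4


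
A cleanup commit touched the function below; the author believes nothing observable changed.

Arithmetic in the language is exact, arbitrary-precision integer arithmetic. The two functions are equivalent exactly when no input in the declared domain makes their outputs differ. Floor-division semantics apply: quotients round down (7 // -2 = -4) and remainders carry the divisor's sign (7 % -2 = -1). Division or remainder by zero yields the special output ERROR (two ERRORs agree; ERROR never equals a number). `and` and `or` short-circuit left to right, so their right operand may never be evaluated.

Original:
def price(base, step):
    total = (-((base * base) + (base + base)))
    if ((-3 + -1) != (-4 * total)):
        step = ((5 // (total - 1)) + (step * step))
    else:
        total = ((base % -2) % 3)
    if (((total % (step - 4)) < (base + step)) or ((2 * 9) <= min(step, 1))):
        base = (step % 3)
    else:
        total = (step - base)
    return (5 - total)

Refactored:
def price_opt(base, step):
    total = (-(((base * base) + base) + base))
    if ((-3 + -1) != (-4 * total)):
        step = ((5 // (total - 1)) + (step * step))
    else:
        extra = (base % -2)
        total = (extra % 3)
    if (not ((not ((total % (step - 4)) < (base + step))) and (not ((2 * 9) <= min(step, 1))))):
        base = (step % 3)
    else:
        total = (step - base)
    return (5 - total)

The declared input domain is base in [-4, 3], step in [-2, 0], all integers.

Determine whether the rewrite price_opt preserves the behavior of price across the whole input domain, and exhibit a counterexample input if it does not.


Behavior is preserved: although local variable names differ, boolean connective usage differs, statement counts differ, the outputs never diverge.
As a probe, take base=-1, step=-1: price runs total becomes 1; next ((-3 + -1) != (-4 * total)) evaluates to false; next total becomes 2; next (((total % (step - 4)) < (base + step)) or ((2 * 9) <= min(step, 1))) evaluates to true; next base becomes 2; next final value 3; price_opt runs total becomes 1; next ((-3 + -1) != (-4 * total)) evaluates to false; next extra becomes -1; next total becomes 2; next (not ((not ((total % (step - 4)) < (base + step))) and (not ((2 * 9) <= min(step, 1))))) evaluates to true; next base becomes 2; next final value 3; both end at 3.
Checked all 24 inputs in the declared domain: the outputs agree on every one.
verdict: equivalent


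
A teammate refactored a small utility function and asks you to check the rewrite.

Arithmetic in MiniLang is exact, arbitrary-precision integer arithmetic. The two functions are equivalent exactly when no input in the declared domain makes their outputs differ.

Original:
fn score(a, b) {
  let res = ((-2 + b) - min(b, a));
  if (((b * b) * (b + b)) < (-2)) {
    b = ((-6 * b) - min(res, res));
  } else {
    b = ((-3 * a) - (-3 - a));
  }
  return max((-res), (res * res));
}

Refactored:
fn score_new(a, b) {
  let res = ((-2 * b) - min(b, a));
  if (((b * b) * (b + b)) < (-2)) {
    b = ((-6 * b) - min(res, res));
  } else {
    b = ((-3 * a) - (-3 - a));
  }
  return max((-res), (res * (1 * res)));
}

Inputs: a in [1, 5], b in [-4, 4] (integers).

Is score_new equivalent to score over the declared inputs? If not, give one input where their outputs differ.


Take a=1, b=-4.
score: res=-2, then (((b * b) * (b + b)) < (-2)) is true, then b=26, then returns 4
score_new: res=12, then (((b * b) * (b + b)) < (-2)) is true, then b=12, then returns 144
4 vs 144 — the two versions disagree here.
verdict: not equivalent; witness: a=1, b=-4


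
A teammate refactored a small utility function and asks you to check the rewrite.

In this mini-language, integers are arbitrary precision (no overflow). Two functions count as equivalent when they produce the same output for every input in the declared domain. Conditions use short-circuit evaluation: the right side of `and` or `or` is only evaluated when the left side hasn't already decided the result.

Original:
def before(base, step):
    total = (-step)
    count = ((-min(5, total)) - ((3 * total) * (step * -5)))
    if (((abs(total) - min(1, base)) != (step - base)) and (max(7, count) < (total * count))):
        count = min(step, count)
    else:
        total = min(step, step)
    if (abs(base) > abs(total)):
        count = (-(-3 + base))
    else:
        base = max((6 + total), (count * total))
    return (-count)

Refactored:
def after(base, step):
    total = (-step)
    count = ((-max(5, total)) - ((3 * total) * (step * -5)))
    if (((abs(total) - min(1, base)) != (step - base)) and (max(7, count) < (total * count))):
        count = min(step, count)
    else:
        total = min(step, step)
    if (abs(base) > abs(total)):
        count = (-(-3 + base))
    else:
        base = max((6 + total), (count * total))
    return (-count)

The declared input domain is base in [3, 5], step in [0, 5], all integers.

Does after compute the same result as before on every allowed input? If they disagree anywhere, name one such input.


base=3, step=3 yields 132 from before but 140 from after.
verdict: not equivalent; witness: base=3, step=3


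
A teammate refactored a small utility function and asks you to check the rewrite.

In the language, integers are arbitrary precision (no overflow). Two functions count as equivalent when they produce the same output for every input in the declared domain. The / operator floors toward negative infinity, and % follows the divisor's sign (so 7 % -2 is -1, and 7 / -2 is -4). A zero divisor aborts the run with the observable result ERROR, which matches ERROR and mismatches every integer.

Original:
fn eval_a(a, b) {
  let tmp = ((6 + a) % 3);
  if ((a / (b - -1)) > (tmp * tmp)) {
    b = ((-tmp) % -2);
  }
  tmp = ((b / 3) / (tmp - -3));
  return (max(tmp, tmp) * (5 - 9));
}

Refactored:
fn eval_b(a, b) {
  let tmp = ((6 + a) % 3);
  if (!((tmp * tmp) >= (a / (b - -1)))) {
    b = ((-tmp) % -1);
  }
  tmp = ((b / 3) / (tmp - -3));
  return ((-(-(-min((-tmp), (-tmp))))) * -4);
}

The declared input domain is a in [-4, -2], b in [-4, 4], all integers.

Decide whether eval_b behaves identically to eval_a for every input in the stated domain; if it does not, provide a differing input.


Not equivalent: a=-2, b=-2 separates them (4 vs 0).
eval_a: tmp := 1 | ((a / (b - -1)) > (tmp * tmp)): true | b := -1 | tmp := -1 | result 4
eval_b: tmp := 1 | (!((tmp * tmp) >= (a / (b - -1)))): true | b := 0 | tmp := 0 | result 0
verdict: not equivalent; witness: a=-2, b=-2


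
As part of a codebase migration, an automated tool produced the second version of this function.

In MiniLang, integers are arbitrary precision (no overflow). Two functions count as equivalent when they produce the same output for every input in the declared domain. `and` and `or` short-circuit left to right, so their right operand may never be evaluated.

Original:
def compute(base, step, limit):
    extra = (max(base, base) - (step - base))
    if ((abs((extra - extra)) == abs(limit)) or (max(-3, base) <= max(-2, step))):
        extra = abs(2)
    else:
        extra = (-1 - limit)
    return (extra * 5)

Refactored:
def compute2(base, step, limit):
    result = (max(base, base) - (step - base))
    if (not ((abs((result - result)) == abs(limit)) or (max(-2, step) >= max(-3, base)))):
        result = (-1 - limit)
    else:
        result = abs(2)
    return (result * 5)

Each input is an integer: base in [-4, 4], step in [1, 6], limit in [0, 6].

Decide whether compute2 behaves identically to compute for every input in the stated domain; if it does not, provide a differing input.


Reading the diff, among the changes: comparison usage differs, local variable names differ, boolean connective usage differs.
Spot check at base=2, step=6, limit=3 — compute: extra becomes -2; next ((abs((extra - extra)) == abs(limit)) or (max(-3, base) <= max(-2, step))) evaluates to true; next extra becomes 2; next final value 10. compute2: result becomes -2; next (not ((abs((result - result)) == abs(limit)) or (max(-2, step) >= max(-3, base)))) evaluates to false; next result becomes 2; next final value 10. Both give 10.
Sweeping the whole domain (378 inputs) finds no disagreement.
verdict: equivalent


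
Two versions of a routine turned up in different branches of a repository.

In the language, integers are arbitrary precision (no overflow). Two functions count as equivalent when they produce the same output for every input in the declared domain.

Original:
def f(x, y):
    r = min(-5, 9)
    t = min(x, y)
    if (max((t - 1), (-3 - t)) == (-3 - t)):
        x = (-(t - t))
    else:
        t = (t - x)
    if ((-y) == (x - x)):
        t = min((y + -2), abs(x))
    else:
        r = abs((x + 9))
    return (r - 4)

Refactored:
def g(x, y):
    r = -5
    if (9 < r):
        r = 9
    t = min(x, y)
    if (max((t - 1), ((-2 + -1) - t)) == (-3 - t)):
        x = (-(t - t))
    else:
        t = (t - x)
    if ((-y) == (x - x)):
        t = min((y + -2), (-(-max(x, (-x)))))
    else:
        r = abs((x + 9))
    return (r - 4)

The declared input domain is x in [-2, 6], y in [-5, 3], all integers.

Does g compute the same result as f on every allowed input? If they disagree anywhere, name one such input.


Although branching structure differs; also statement counts differ; also arithmetic usage differs; also constant usage differs; also comparison usage differs; also min/max/abs usage differs, 81/81 inputs agree.
verdict: equivalent


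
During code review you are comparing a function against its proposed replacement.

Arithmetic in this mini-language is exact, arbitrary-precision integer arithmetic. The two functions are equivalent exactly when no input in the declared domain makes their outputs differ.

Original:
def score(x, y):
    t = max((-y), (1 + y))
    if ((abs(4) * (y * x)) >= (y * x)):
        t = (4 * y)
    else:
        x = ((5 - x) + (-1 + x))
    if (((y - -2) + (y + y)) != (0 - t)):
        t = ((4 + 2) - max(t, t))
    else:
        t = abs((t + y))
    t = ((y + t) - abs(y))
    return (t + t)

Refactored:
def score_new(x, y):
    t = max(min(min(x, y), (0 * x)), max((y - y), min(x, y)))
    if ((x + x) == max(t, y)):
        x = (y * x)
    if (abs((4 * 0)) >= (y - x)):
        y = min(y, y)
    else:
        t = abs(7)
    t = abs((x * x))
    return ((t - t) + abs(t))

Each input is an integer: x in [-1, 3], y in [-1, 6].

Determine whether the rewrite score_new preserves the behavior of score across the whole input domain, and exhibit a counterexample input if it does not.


Input x=-1, y=-1: 16 from score versus 1 from score_new.
verdict: not equivalent; witness: x=-1, y=-1


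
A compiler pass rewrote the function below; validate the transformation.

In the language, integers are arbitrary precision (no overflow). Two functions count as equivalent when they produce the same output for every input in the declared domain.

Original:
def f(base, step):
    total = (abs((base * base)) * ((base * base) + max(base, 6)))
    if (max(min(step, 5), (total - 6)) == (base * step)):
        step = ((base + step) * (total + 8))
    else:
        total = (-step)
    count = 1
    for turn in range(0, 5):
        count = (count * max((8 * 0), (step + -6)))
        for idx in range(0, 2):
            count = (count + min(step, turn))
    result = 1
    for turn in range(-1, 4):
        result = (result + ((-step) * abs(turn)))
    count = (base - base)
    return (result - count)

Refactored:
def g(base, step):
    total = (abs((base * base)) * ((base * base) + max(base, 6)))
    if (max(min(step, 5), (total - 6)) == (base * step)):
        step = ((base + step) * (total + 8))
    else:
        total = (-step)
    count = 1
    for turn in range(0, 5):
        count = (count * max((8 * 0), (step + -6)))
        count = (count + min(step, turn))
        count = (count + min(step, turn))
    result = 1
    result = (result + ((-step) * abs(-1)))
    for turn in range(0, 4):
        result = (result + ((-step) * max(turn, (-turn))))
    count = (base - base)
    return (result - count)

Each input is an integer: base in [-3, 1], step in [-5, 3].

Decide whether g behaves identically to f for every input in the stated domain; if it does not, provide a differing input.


This is a faithful refactor — arithmetic usage differs, plus constant usage differs, plus statement counts differ, plus local variable names differ, plus loop structure differs, plus min/max/abs usage differs, but the computed results match everywhere.
As a probe, take base=0, step=3: f runs total becomes 0; next (max(min(step, 5), (total - 6)) == (base * step)) evaluates to false; next total becomes -3; next count becomes 1; next at turn=0:; next count becomes 0; next at idx=0:; next count becomes 0; next at idx=1:; next count becomes 0; next at turn=1:; next count becomes 0; next at idx=0:; next count becomes 1; next at idx=1:; next count becomes 2; next at turn=2:; next count becomes 0; next at idx=0:; next count becomes 2; next at idx=1:; next count becomes 4; next at turn=3:; next count becomes 0; next at idx=0:; next count becomes 3; next at idx=1:; next count becomes 6; next at turn=4:; next count becomes 0; next at idx=0:; next count becomes 3; next at idx=1:; next count becomes 6; next result becomes 1; next at turn=-1:; next result becomes -2; next at turn=0:; next result becomes -2; next at turn=1:; next result becomes -5; next at turn=2:; next result becomes -11; next at turn=3:; next result becomes -20; next count becomes 0; next final value -20; g runs total becomes 0; next (max(min(step, 5), (total - 6)) == (base * step)) evaluates to false; next total becomes -3; next count becomes 1; next at turn=0:; next count becomes 0; next count becomes 0; next count becomes 0; next at turn=1:; next count becomes 0; next count becomes 1; next count becomes 2; next at turn=2:; next count becomes 0; next count becomes 2; next count becomes 4; next at turn=3:; next count becomes 0; next count becomes 3; next count becomes 6; next at turn=4:; next count becomes 0; next count becomes 3; next count becomes 6; next result becomes 1; next result becomes -2; next at turn=0:; next result becomes -2; next at turn=1:; next result becomes -5; next at turn=2:; next result becomes -11; next at turn=3:; next result becomes -20; next count becomes 0; next final value -20; both end at -20.
Every one of the 45 inputs gives matching results.
verdict: equivalent


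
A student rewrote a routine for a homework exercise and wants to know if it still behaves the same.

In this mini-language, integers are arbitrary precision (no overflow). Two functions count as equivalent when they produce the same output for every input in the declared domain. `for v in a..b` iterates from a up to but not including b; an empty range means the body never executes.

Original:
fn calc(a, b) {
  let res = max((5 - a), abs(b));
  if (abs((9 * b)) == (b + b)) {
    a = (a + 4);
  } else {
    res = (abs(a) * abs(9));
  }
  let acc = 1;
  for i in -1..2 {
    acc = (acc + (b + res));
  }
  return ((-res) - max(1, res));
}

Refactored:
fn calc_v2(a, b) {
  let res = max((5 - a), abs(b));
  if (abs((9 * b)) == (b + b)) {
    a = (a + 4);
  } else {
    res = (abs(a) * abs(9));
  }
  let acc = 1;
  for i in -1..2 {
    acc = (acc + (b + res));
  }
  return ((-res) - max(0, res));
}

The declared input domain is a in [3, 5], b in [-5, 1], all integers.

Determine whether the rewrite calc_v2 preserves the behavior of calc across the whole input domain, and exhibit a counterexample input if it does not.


Try a=5, b=0.
calc: res = 0; (abs((9 * b)) == (b + b)) -> true; a = 9; acc = 1; [i=-1]; acc = 1; [i=0]; acc = 1; [i=1]; acc = 1; return -1
calc_v2: res = 0; (abs((9 * b)) == (b + b)) -> true; a = 9; acc = 1; [i=-1]; acc = 1; [i=0]; acc = 1; [i=1]; acc = 1; return 0
-1 vs 0 — the two versions disagree here.
verdict: not equivalent; witness: a=5, b=0


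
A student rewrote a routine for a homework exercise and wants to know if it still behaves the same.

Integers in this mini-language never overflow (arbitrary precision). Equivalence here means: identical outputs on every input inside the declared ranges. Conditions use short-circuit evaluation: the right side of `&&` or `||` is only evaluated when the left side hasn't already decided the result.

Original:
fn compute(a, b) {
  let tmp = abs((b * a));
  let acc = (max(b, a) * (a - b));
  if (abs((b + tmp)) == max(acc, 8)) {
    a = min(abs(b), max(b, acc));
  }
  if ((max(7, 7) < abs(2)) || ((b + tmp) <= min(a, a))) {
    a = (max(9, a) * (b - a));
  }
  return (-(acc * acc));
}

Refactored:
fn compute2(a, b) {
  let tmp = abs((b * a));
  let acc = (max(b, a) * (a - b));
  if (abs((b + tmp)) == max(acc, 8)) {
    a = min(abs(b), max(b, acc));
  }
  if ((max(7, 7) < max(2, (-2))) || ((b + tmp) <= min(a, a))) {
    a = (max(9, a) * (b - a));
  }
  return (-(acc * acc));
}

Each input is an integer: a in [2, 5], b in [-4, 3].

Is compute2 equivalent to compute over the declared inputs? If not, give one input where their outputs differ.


Although min/max/abs usage differs; and constant usage differs, 32/32 inputs agree.
verdict: equivalent


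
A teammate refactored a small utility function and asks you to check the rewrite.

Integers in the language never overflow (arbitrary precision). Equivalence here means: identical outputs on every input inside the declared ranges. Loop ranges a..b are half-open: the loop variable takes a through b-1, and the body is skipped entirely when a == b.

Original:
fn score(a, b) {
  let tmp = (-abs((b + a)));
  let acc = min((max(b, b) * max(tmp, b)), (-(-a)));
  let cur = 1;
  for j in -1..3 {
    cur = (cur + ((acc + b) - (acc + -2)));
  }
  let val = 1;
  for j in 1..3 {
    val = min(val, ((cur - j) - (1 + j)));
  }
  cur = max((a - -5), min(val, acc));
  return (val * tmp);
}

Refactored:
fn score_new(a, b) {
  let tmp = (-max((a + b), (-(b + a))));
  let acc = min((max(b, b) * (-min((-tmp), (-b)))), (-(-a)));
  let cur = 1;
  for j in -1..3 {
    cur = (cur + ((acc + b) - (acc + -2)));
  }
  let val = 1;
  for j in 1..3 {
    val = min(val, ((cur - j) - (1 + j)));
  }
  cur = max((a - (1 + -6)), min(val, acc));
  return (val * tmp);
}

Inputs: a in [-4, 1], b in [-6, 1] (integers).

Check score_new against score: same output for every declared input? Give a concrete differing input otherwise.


Equivalent — the differences include min/max/abs usage differs; also arithmetic usage differs; also constant usage differs, yet no declared input distinguishes the two.
One worked example (a=-4, b=-4) — score: tmp = -8; acc = -4; cur = 1; [j=-1]; cur = -1; [j=0]; cur = -3; [j=1]; cur = -5; [j=2]; cur = -7; val = 1; [j=1]; val = -10; [j=2]; val = -12; cur = 1; return 96; score_new: tmp = -8; acc = -4; cur = 1; [j=-1]; cur = -1; [j=0]; cur = -3; [j=1]; cur = -5; [j=2]; cur = -7; val = 1; [j=1]; val = -10; [j=2]; val = -12; cur = 1; return 96; agreement on 96.
Across all 48 domain points the two functions coincide.
verdict: equivalent
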